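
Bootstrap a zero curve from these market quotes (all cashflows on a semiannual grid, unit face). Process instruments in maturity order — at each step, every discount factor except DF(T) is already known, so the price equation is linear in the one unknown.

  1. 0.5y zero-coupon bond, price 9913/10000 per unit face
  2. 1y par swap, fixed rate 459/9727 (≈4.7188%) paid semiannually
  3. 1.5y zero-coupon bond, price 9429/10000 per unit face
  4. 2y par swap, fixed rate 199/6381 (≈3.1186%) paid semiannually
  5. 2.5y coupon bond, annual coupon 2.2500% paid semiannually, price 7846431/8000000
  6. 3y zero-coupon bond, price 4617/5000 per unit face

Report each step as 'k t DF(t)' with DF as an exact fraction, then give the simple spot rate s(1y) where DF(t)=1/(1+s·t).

step 1 [0.5y] zero: DF = P = 9913/10000 ≈ 0.991300
step 2 [1y] swap r/2=459/19454: DF=(1 − 459/19454·(0.991300))/(1+459/19454) = 9541/10000 ≈ 0.954100
step 3 [1.5y] zero: DF = P = 9429/10000 ≈ 0.942900
step 4 [2y] swap r/2=199/12762: DF=(1 − 199/12762·(0.991300+0.954100+0.942900))/(1+199/12762) = 9403/10000 ≈ 0.940300
step 5 [2.5y] bond c/2=9/800: DF=(7846431/8000000 − 9/800·(0.991300+0.954100+0.942900+0.940300))/(1+9/800) = 9273/10000 ≈ 0.927300
step 6 [3y] zero: DF = P = 4617/5000 ≈ 0.923400

1 1/2 9913/10000
2 1 9541/10000
3 3/2 9429/10000
4 2 9403/10000
5 5/2 9273/10000
6 3 4617/5000
s(1y) = (1/(9541/10000) − 1)/(1) = 459/9541 ≈ 4.8108%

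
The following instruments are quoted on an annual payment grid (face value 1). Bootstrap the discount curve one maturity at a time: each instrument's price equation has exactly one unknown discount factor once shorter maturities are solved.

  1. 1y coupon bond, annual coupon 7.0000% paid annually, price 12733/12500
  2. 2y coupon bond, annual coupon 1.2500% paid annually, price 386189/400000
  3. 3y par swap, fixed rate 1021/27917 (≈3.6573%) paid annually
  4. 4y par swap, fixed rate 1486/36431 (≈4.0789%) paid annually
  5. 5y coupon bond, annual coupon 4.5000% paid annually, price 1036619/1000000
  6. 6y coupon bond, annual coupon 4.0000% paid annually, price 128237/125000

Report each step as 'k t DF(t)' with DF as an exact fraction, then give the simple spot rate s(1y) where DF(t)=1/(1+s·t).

1 1 119/125
2 2 4709/5000
3 3 8979/10000
4 4 4257/5000
5 5 8351/10000
6 6 4071/5000
s(1y) = (1/(119/125) − 1)/(1) = 6/119 ≈ 5.0420%

step 1 [1y] bond c/1=7/100: DF=(12733/12500 − 7/100·(0))/(1+7/100) = 119/125 ≈ 0.952000
step 2 [2y] bond c/1=1/80: DF=(386189/400000 − 1/80·(0.952000))/(1+1/80) = 4709/5000 ≈ 0.941800
step 3 [3y] swap r/1=1021/27917: DF=(1 − 1021/27917·(0.952000+0.941800))/(1+1021/27917) = 8979/10000 ≈ 0.897900
step 4 [4y] swap r/1=1486/36431: DF=(1 − 1486/36431·(0.952000+0.941800+0.897900))/(1+1486/36431) = 4257/5000 ≈ 0.851400
step 5 [5y] bond c/1=9/200: DF=(1036619/1000000 − 9/200·(0.952000+0.941800+0.897900+0.851400))/(1+9/200) = 8351/10000 ≈ 0.835100
step 6 [6y] bond c/1=1/25: DF=(128237/125000 − 1/25·(0.952000+0.941800+0.897900+0.851400+0.835100))/(1+1/25) = 4071/5000 ≈ 0.814200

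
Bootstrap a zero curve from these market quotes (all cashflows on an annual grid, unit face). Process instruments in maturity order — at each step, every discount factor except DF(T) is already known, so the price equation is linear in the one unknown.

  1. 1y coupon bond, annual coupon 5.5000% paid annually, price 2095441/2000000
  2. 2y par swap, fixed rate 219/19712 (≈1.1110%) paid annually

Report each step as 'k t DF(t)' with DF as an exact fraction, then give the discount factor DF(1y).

1 1 9931/10000
2 2 9781/10000
DF(1y) = 9931/10000 ≈ 0.993100

step 1 [1y] bond c/1=11/200: DF=(2095441/2000000 − 11/200·(0))/(1+11/200) = 9931/10000 ≈ 0.993100
step 2 [2y] swap r/1=219/19712: DF=(1 − 219/19712·(0.993100))/(1+219/19712) = 9781/10000 ≈ 0.978100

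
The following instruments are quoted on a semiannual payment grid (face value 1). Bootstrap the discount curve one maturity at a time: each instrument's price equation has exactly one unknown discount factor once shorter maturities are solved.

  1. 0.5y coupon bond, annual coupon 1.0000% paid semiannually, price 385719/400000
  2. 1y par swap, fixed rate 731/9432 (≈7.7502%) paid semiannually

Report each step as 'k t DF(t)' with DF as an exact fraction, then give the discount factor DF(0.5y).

step 1 [0.5y] bond c/2=1/200: DF=(385719/400000 − 1/200·(0))/(1+1/200) = 1919/2000 ≈ 0.959500
step 2 [1y] swap r/2=731/18864: DF=(1 − 731/18864·(0.959500))/(1+731/18864) = 9269/10000 ≈ 0.926900

1 1/2 1919/2000
2 1 9269/10000
DF(0.5y) = 1919/2000 ≈ 0.959500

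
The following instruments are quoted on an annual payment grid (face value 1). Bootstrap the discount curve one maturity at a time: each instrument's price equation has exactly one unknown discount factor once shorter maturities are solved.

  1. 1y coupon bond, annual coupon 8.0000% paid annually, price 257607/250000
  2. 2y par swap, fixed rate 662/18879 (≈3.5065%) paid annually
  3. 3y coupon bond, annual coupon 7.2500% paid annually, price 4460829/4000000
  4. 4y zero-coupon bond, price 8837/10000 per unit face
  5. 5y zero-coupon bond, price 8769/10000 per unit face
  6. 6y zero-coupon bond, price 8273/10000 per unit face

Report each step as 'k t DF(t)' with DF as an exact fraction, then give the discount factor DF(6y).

step 1 [1y] bond c/1=2/25: DF=(257607/250000 − 2/25·(0))/(1+2/25) = 9541/10000 ≈ 0.954100
step 2 [2y] swap r/1=662/18879: DF=(1 − 662/18879·(0.954100))/(1+662/18879) = 4669/5000 ≈ 0.933800
step 3 [3y] bond c/1=29/400: DF=(4460829/4000000 − 29/400·(0.954100+0.933800))/(1+29/400) = 4561/5000 ≈ 0.912200
step 4 [4y] zero: DF = P = 8837/10000 ≈ 0.883700
step 5 [5y] zero: DF = P = 8769/10000 ≈ 0.876900
step 6 [6y] zero: DF = P = 8273/10000 ≈ 0.827300

1 1 9541/10000
2 2 4669/5000
3 3 4561/5000
4 4 8837/10000
5 5 8769/10000
6 6 8273/10000
DF(6y) = 8273/10000 ≈ 0.827300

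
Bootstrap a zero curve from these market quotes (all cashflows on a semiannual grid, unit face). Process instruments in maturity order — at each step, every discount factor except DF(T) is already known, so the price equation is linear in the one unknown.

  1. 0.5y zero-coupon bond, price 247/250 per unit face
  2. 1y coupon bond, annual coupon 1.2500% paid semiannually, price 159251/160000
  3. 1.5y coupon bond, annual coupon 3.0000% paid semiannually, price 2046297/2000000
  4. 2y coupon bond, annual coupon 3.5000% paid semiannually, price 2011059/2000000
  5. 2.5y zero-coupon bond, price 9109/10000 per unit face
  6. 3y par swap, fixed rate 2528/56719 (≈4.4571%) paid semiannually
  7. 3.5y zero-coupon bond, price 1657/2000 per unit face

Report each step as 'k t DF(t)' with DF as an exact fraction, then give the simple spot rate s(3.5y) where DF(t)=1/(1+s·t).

1 1/2 247/250
2 1 983/1000
3 3/2 9789/10000
4 2 15/16
5 5/2 9109/10000
6 3 546/625
7 7/2 1657/2000
s(3.5y) = (1/(1657/2000) − 1)/(7/2) = 98/1657 ≈ 5.9143%

step 1 [0.5y] zero: DF = P = 247/250 ≈ 0.988000
step 2 [1y] bond c/2=1/160: DF=(159251/160000 − 1/160·(0.988000))/(1+1/160) = 983/1000 ≈ 0.983000
step 3 [1.5y] bond c/2=3/200: DF=(2046297/2000000 − 3/200·(0.988000+0.983000))/(1+3/200) = 9789/10000 ≈ 0.978900
step 4 [2y] bond c/2=7/400: DF=(2011059/2000000 − 7/400·(0.988000+0.983000+0.978900))/(1+7/400) = 15/16 ≈ 0.937500
step 5 [2.5y] zero: DF = P = 9109/10000 ≈ 0.910900
step 6 [3y] swap r/2=1264/56719: DF=(1 − 1264/56719·(0.988000+0.983000+0.978900+0.937500+0.910900))/(1+1264/56719) = 546/625 ≈ 0.873600
step 7 [3.5y] zero: DF = P = 1657/2000 ≈ 0.828500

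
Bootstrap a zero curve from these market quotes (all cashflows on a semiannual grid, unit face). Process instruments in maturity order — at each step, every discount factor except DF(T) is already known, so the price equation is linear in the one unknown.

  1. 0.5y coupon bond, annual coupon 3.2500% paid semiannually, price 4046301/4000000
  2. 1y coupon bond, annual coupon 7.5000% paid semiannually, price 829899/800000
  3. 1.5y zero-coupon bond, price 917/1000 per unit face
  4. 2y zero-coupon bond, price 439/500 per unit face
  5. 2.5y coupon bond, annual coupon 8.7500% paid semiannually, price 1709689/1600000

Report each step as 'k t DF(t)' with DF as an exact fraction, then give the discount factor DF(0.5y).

step 1 [0.5y] bond c/2=13/800: DF=(4046301/4000000 − 13/800·(0))/(1+13/800) = 4977/5000 ≈ 0.995400
step 2 [1y] bond c/2=3/80: DF=(829899/800000 − 3/80·(0.995400))/(1+3/80) = 9639/10000 ≈ 0.963900
step 3 [1.5y] zero: DF = P = 917/1000 ≈ 0.917000
step 4 [2y] zero: DF = P = 439/500 ≈ 0.878000
step 5 [2.5y] bond c/2=7/160: DF=(1709689/1600000 − 7/160·(0.995400+0.963900+0.917000+0.878000))/(1+7/160) = 1083/1250 ≈ 0.866400

1 1/2 4977/5000
2 1 9639/10000
3 3/2 917/1000
4 2 439/500
5 5/2 1083/1250
DF(0.5y) = 4977/5000 ≈ 0.995400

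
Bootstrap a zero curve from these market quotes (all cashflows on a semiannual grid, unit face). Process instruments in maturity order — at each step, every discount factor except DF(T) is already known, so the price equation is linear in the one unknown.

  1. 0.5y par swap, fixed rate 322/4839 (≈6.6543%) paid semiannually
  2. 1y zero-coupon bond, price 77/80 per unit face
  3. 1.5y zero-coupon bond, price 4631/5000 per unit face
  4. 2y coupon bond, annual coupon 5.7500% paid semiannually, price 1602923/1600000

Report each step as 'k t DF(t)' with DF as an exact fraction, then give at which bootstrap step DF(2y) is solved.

1 1/2 4839/5000
2 1 77/80
3 3/2 4631/5000
4 2 447/500
DF(2y) is solved at step 4

step 1 [0.5y] swap r/2=161/4839: DF=(1 − 161/4839·(0))/(1+161/4839) = 4839/5000 ≈ 0.967800
step 2 [1y] zero: DF = P = 77/80 ≈ 0.962500
step 3 [1.5y] zero: DF = P = 4631/5000 ≈ 0.926200
step 4 [2y] bond c/2=23/800: DF=(1602923/1600000 − 23/800·(0.967800+0.962500+0.926200))/(1+23/800) = 447/500 ≈ 0.894000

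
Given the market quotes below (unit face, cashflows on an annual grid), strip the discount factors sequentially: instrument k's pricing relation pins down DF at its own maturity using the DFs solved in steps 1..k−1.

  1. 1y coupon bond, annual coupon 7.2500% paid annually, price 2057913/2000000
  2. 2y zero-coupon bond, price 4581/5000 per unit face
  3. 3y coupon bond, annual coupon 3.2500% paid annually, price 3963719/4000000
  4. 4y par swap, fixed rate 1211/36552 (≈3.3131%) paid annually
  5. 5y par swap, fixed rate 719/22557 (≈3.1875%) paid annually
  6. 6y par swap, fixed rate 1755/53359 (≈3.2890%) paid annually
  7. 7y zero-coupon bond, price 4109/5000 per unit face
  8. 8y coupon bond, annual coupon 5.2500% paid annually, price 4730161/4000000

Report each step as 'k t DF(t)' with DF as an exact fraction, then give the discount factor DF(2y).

1 1 4797/5000
2 2 4581/5000
3 3 9007/10000
4 4 8789/10000
5 5 4281/5000
6 6 1649/2000
7 7 4109/5000
8 8 2041/2500
DF(2y) = 4581/5000 ≈ 0.916200

step 1 [1y] bond c/1=29/400: DF=(2057913/2000000 − 29/400·(0))/(1+29/400) = 4797/5000 ≈ 0.959400
step 2 [2y] zero: DF = P = 4581/5000 ≈ 0.916200
step 3 [3y] bond c/1=13/400: DF=(3963719/4000000 − 13/400·(0.959400+0.916200))/(1+13/400) = 9007/10000 ≈ 0.900700
step 4 [4y] swap r/1=1211/36552: DF=(1 − 1211/36552·(0.959400+0.916200+0.900700))/(1+1211/36552) = 8789/10000 ≈ 0.878900
step 5 [5y] swap r/1=719/22557: DF=(1 − 719/22557·(0.959400+0.916200+0.900700+0.878900))/(1+719/22557) = 4281/5000 ≈ 0.856200
step 6 [6y] swap r/1=1755/53359: DF=(1 − 1755/53359·(0.959400+0.916200+0.900700+0.878900+0.856200))/(1+1755/53359) = 1649/2000 ≈ 0.824500
step 7 [7y] zero: DF = P = 4109/5000 ≈ 0.821800
step 8 [8y] bond c/1=21/400: DF=(4730161/4000000 − 21/400·(0.959400+0.916200+0.900700+0.878900+0.856200+0.824500+0.821800))/(1+21/400) = 2041/2500 ≈ 0.816400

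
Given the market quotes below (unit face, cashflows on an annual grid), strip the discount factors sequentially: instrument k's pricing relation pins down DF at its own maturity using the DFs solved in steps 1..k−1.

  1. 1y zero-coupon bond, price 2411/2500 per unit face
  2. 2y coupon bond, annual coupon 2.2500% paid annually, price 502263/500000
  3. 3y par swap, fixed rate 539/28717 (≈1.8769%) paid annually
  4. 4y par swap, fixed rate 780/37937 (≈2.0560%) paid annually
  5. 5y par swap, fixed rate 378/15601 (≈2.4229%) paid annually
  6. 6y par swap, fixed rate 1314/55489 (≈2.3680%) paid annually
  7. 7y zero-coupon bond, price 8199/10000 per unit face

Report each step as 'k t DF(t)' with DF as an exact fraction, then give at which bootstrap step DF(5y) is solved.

1 1 2411/2500
2 2 2403/2500
3 3 9461/10000
4 4 461/500
5 5 4433/5000
6 6 4343/5000
7 7 8199/10000
DF(5y) is solved at step 5

step 1 [1y] zero: DF = P = 2411/2500 ≈ 0.964400
step 2 [2y] bond c/1=9/400: DF=(502263/500000 − 9/400·(0.964400))/(1+9/400) = 2403/2500 ≈ 0.961200
step 3 [3y] swap r/1=539/28717: DF=(1 − 539/28717·(0.964400+0.961200))/(1+539/28717) = 9461/10000 ≈ 0.946100
step 4 [4y] swap r/1=780/37937: DF=(1 − 780/37937·(0.964400+0.961200+0.946100))/(1+780/37937) = 461/500 ≈ 0.922000
step 5 [5y] swap r/1=378/15601: DF=(1 − 378/15601·(0.964400+0.961200+0.946100+0.922000))/(1+378/15601) = 4433/5000 ≈ 0.886600
step 6 [6y] swap r/1=1314/55489: DF=(1 − 1314/55489·(0.964400+0.961200+0.946100+0.922000+0.886600))/(1+1314/55489) = 4343/5000 ≈ 0.868600
step 7 [7y] zero: DF = P = 8199/10000 ≈ 0.819900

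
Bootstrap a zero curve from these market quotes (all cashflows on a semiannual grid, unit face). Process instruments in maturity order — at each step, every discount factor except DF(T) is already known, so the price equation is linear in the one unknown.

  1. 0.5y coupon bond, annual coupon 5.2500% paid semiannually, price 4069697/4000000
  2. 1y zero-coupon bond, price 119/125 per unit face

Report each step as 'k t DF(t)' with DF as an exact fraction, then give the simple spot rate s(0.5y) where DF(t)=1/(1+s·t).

step 1 [0.5y] bond c/2=21/800: DF=(4069697/4000000 − 21/800·(0))/(1+21/800) = 4957/5000 ≈ 0.991400
step 2 [1y] zero: DF = P = 119/125 ≈ 0.952000

1 1/2 4957/5000
2 1 119/125
s(0.5y) = (1/(4957/5000) − 1)/(1/2) = 86/4957 ≈ 1.7349%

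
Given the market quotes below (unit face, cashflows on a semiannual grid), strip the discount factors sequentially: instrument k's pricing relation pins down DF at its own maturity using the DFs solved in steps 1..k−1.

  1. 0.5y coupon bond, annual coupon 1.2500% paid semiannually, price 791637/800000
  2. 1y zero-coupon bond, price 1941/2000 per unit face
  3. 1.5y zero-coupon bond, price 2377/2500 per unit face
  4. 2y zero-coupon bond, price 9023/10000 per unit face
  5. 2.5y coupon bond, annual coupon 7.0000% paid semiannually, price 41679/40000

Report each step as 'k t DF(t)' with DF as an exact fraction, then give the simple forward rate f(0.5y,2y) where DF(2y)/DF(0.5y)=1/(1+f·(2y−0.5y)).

1 1/2 4917/5000
2 1 1941/2000
3 3/2 2377/2500
4 2 9023/10000
5 5/2 439/500
f(0.5y,2y) = ((4917/5000)/(9023/10000) − 1)/(3/2) = 1622/27069 ≈ 5.9921%

step 1 [0.5y] bond c/2=1/160: DF=(791637/800000 − 1/160·(0))/(1+1/160) = 4917/5000 ≈ 0.983400
step 2 [1y] zero: DF = P = 1941/2000 ≈ 0.970500
step 3 [1.5y] zero: DF = P = 2377/2500 ≈ 0.950800
step 4 [2y] zero: DF = P = 9023/10000 ≈ 0.902300
step 5 [2.5y] bond c/2=7/200: DF=(41679/40000 − 7/200·(0.983400+0.970500+0.950800+0.902300))/(1+7/200) = 439/500 ≈ 0.878000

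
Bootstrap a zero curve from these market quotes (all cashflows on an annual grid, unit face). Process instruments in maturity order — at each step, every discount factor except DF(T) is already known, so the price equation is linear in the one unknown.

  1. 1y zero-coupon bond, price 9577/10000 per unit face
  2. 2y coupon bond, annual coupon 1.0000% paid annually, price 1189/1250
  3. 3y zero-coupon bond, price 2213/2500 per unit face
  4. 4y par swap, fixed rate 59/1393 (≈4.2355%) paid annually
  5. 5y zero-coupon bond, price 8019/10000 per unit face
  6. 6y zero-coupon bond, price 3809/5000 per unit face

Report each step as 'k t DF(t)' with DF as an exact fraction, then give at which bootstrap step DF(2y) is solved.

1 1 9577/10000
2 2 9323/10000
3 3 2213/2500
4 4 4233/5000
5 5 8019/10000
6 6 3809/5000
DF(2y) is solved at step 2

step 1 [1y] zero: DF = P = 9577/10000 ≈ 0.957700
step 2 [2y] bond c/1=1/100: DF=(1189/1250 − 1/100·(0.957700))/(1+1/100) = 9323/10000 ≈ 0.932300
step 3 [3y] zero: DF = P = 2213/2500 ≈ 0.885200
step 4 [4y] swap r/1=59/1393: DF=(1 − 59/1393·(0.957700+0.932300+0.885200))/(1+59/1393) = 4233/5000 ≈ 0.846600
step 5 [5y] zero: DF = P = 8019/10000 ≈ 0.801900
step 6 [6y] zero: DF = P = 3809/5000 ≈ 0.761800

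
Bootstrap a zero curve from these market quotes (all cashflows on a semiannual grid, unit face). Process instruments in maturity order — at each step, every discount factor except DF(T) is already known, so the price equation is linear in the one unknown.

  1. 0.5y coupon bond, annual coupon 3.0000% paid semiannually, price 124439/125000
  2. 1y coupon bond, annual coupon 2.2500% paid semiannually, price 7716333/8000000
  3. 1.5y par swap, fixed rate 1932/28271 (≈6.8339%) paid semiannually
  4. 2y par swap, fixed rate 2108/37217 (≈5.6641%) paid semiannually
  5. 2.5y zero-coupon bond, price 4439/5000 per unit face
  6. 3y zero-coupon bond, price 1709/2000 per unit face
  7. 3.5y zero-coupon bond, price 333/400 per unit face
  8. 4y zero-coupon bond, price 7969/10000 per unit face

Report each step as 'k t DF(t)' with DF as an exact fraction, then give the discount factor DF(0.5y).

1 1/2 613/625
2 1 9429/10000
3 3/2 4517/5000
4 2 4473/5000
5 5/2 4439/5000
6 3 1709/2000
7 7/2 333/400
8 4 7969/10000
DF(0.5y) = 613/625 ≈ 0.980800

step 1 [0.5y] bond c/2=3/200: DF=(124439/125000 − 3/200·(0))/(1+3/200) = 613/625 ≈ 0.980800
step 2 [1y] bond c/2=9/800: DF=(7716333/8000000 − 9/800·(0.980800))/(1+9/800) = 9429/10000 ≈ 0.942900
step 3 [1.5y] swap r/2=966/28271: DF=(1 − 966/28271·(0.980800+0.942900))/(1+966/28271) = 4517/5000 ≈ 0.903400
step 4 [2y] swap r/2=1054/37217: DF=(1 − 1054/37217·(0.980800+0.942900+0.903400))/(1+1054/37217) = 4473/5000 ≈ 0.894600
step 5 [2.5y] zero: DF = P = 4439/5000 ≈ 0.887800
step 6 [3y] zero: DF = P = 1709/2000 ≈ 0.854500
step 7 [3.5y] zero: DF = P = 333/400 ≈ 0.832500
step 8 [4y] zero: DF = P = 7969/10000 ≈ 0.796900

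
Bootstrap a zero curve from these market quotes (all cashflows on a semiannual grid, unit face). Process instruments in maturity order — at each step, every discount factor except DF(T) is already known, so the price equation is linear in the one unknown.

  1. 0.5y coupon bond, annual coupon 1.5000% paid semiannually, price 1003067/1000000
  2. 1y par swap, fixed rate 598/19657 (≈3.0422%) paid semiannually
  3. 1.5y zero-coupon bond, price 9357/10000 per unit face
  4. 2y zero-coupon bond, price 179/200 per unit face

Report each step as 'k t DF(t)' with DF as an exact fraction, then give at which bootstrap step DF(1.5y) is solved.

step 1 [0.5y] bond c/2=3/400: DF=(1003067/1000000 − 3/400·(0))/(1+3/400) = 2489/2500 ≈ 0.995600
step 2 [1y] swap r/2=299/19657: DF=(1 − 299/19657·(0.995600))/(1+299/19657) = 9701/10000 ≈ 0.970100
step 3 [1.5y] zero: DF = P = 9357/10000 ≈ 0.935700
step 4 [2y] zero: DF = P = 179/200 ≈ 0.895000

1 1/2 2489/2500
2 1 9701/10000
3 3/2 9357/10000
4 2 179/200
DF(1.5y) is solved at step 3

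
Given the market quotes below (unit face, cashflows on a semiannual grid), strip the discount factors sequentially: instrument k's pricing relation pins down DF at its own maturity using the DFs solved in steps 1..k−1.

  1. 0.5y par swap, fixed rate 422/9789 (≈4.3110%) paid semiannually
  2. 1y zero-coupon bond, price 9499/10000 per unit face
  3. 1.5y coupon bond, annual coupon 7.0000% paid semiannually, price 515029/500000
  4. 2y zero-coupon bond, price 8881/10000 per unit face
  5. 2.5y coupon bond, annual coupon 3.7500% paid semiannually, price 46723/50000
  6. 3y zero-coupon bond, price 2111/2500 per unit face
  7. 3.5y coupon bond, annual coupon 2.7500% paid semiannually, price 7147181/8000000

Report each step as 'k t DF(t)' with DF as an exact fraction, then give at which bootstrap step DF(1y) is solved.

step 1 [0.5y] swap r/2=211/9789: DF=(1 − 211/9789·(0))/(1+211/9789) = 9789/10000 ≈ 0.978900
step 2 [1y] zero: DF = P = 9499/10000 ≈ 0.949900
step 3 [1.5y] bond c/2=7/200: DF=(515029/500000 − 7/200·(0.978900+0.949900))/(1+7/200) = 93/100 ≈ 0.930000
step 4 [2y] zero: DF = P = 8881/10000 ≈ 0.888100
step 5 [2.5y] bond c/2=3/160: DF=(46723/50000 − 3/160·(0.978900+0.949900+0.930000+0.888100))/(1+3/160) = 8483/10000 ≈ 0.848300
step 6 [3y] zero: DF = P = 2111/2500 ≈ 0.844400
step 7 [3.5y] bond c/2=11/800: DF=(7147181/8000000 − 11/800·(0.978900+0.949900+0.930000+0.888100+0.848300+0.844400))/(1+11/800) = 323/400 ≈ 0.807500

1 1/2 9789/10000
2 1 9499/10000
3 3/2 93/100
4 2 8881/10000
5 5/2 8483/10000
6 3 2111/2500
7 7/2 323/400
DF(1y) is solved at step 2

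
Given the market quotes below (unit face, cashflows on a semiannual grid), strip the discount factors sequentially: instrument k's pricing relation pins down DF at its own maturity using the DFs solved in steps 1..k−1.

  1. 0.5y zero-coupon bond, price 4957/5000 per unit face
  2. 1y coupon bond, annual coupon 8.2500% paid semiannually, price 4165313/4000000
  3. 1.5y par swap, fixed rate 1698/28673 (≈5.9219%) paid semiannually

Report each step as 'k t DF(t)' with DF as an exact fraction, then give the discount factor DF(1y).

step 1 [0.5y] zero: DF = P = 4957/5000 ≈ 0.991400
step 2 [1y] bond c/2=33/800: DF=(4165313/4000000 − 33/800·(0.991400))/(1+33/800) = 1201/1250 ≈ 0.960800
step 3 [1.5y] swap r/2=849/28673: DF=(1 − 849/28673·(0.991400+0.960800))/(1+849/28673) = 9151/10000 ≈ 0.915100

1 1/2 4957/5000
2 1 1201/1250
3 3/2 9151/10000
DF(1y) = 1201/1250 ≈ 0.960800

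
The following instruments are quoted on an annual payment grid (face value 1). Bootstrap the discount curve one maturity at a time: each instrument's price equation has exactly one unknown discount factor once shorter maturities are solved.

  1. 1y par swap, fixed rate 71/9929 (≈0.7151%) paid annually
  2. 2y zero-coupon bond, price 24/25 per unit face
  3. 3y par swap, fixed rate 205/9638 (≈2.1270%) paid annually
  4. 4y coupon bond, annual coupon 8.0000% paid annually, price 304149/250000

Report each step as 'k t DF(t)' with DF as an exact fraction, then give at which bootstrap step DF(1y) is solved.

1 1 9929/10000
2 2 24/25
3 3 1877/2000
4 4 9123/10000
DF(1y) is solved at step 1

step 1 [1y] swap r/1=71/9929: DF=(1 − 71/9929·(0))/(1+71/9929) = 9929/10000 ≈ 0.992900
step 2 [2y] zero: DF = P = 24/25 ≈ 0.960000
step 3 [3y] swap r/1=205/9638: DF=(1 − 205/9638·(0.992900+0.960000))/(1+205/9638) = 1877/2000 ≈ 0.938500
step 4 [4y] bond c/1=2/25: DF=(304149/250000 − 2/25·(0.992900+0.960000+0.938500))/(1+2/25) = 9123/10000 ≈ 0.912300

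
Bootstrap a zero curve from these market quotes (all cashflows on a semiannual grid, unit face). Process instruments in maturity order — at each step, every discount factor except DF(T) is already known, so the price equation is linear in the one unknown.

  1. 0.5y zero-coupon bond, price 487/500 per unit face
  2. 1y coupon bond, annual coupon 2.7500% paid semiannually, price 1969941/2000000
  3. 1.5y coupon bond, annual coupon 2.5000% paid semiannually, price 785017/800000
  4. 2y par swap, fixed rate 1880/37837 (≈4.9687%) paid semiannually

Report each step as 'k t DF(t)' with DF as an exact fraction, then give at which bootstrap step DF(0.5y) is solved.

1 1/2 487/500
2 1 599/625
3 3/2 9453/10000
4 2 453/500
DF(0.5y) is solved at step 1

step 1 [0.5y] zero: DF = P = 487/500 ≈ 0.974000
step 2 [1y] bond c/2=11/800: DF=(1969941/2000000 − 11/800·(0.974000))/(1+11/800) = 599/625 ≈ 0.958400
step 3 [1.5y] bond c/2=1/80: DF=(785017/800000 − 1/80·(0.974000+0.958400))/(1+1/80) = 9453/10000 ≈ 0.945300
step 4 [2y] swap r/2=940/37837: DF=(1 − 940/37837·(0.974000+0.958400+0.945300))/(1+940/37837) = 453/500 ≈ 0.906000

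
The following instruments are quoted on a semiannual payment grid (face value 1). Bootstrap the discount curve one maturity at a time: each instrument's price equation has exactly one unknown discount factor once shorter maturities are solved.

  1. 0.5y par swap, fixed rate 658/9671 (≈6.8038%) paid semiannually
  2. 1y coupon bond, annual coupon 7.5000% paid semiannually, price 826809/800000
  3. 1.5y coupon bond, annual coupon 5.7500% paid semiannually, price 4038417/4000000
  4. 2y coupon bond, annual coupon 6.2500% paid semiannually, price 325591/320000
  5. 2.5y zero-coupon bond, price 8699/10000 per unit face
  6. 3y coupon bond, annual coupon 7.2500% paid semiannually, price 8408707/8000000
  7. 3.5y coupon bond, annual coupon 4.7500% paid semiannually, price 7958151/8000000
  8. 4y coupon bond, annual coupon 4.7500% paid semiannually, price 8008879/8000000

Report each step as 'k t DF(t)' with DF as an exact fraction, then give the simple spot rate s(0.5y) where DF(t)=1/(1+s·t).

step 1 [0.5y] swap r/2=329/9671: DF=(1 − 329/9671·(0))/(1+329/9671) = 9671/10000 ≈ 0.967100
step 2 [1y] bond c/2=3/80: DF=(826809/800000 − 3/80·(0.967100))/(1+3/80) = 2403/2500 ≈ 0.961200
step 3 [1.5y] bond c/2=23/800: DF=(4038417/4000000 − 23/800·(0.967100+0.961200))/(1+23/800) = 371/400 ≈ 0.927500
step 4 [2y] bond c/2=1/32: DF=(325591/320000 − 1/32·(0.967100+0.961200+0.927500))/(1+1/32) = 9001/10000 ≈ 0.900100
step 5 [2.5y] zero: DF = P = 8699/10000 ≈ 0.869900
step 6 [3y] bond c/2=29/800: DF=(8408707/8000000 − 29/800·(0.967100+0.961200+0.927500+0.900100+0.869900))/(1+29/800) = 341/400 ≈ 0.852500
step 7 [3.5y] bond c/2=19/800: DF=(7958151/8000000 − 19/800·(0.967100+0.961200+0.927500+0.900100+0.869900+0.852500))/(1+19/800) = 4223/5000 ≈ 0.844600
step 8 [4y] bond c/2=19/800: DF=(8008879/8000000 − 19/800·(0.967100+0.961200+0.927500+0.900100+0.869900+0.852500+0.844600))/(1+19/800) = 1039/1250 ≈ 0.831200

1 1/2 9671/10000
2 1 2403/2500
3 3/2 371/400
4 2 9001/10000
5 5/2 8699/10000
6 3 341/400
7 7/2 4223/5000
8 4 1039/1250
s(0.5y) = (1/(9671/10000) − 1)/(1/2) = 658/9671 ≈ 6.8038%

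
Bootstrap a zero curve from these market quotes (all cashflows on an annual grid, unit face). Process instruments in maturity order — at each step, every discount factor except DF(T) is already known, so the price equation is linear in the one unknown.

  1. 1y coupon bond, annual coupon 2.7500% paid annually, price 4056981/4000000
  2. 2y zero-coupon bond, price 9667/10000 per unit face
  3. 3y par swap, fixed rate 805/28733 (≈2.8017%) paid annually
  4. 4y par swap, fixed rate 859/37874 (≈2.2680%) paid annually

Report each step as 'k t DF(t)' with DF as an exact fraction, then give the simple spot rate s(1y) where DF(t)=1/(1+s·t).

step 1 [1y] bond c/1=11/400: DF=(4056981/4000000 − 11/400·(0))/(1+11/400) = 9871/10000 ≈ 0.987100
step 2 [2y] zero: DF = P = 9667/10000 ≈ 0.966700
step 3 [3y] swap r/1=805/28733: DF=(1 − 805/28733·(0.987100+0.966700))/(1+805/28733) = 1839/2000 ≈ 0.919500
step 4 [4y] swap r/1=859/37874: DF=(1 − 859/37874·(0.987100+0.966700+0.919500))/(1+859/37874) = 9141/10000 ≈ 0.914100

1 1 9871/10000
2 2 9667/10000
3 3 1839/2000
4 4 9141/10000
s(1y) = (1/(9871/10000) − 1)/(1) = 129/9871 ≈ 1.3069%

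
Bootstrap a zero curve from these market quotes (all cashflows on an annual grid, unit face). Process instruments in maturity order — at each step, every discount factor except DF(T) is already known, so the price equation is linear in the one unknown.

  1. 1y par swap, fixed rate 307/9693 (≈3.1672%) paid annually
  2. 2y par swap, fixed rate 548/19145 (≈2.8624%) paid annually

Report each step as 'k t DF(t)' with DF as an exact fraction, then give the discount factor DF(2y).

step 1 [1y] swap r/1=307/9693: DF=(1 − 307/9693·(0))/(1+307/9693) = 9693/10000 ≈ 0.969300
step 2 [2y] swap r/1=548/19145: DF=(1 − 548/19145·(0.969300))/(1+548/19145) = 2363/2500 ≈ 0.945200

1 1 9693/10000
2 2 2363/2500
DF(2y) = 2363/2500 ≈ 0.945200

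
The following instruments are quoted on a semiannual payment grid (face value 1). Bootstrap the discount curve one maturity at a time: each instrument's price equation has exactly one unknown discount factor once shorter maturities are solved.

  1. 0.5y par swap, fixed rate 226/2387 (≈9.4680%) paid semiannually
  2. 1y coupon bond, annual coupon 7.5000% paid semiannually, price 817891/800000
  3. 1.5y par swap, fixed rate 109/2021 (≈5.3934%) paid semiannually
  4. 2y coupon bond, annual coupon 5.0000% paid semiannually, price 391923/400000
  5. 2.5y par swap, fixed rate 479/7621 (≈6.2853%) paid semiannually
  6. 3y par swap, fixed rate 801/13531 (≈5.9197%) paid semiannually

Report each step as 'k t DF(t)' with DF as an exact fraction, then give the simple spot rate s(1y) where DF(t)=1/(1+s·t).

1 1/2 2387/2500
2 1 9509/10000
3 3/2 9237/10000
4 2 8869/10000
5 5/2 8563/10000
6 3 4199/5000
s(1y) = (1/(9509/10000) − 1)/(1) = 491/9509 ≈ 5.1635%

step 1 [0.5y] swap r/2=113/2387: DF=(1 − 113/2387·(0))/(1+113/2387) = 2387/2500 ≈ 0.954800
step 2 [1y] bond c/2=3/80: DF=(817891/800000 − 3/80·(0.954800))/(1+3/80) = 9509/10000 ≈ 0.950900
step 3 [1.5y] swap r/2=109/4042: DF=(1 − 109/4042·(0.954800+0.950900))/(1+109/4042) = 9237/10000 ≈ 0.923700
step 4 [2y] bond c/2=1/40: DF=(391923/400000 − 1/40·(0.954800+0.950900+0.923700))/(1+1/40) = 8869/10000 ≈ 0.886900
step 5 [2.5y] swap r/2=479/15242: DF=(1 − 479/15242·(0.954800+0.950900+0.923700+0.886900))/(1+479/15242) = 8563/10000 ≈ 0.856300
step 6 [3y] swap r/2=801/27062: DF=(1 − 801/27062·(0.954800+0.950900+0.923700+0.886900+0.856300))/(1+801/27062) = 4199/5000 ≈ 0.839800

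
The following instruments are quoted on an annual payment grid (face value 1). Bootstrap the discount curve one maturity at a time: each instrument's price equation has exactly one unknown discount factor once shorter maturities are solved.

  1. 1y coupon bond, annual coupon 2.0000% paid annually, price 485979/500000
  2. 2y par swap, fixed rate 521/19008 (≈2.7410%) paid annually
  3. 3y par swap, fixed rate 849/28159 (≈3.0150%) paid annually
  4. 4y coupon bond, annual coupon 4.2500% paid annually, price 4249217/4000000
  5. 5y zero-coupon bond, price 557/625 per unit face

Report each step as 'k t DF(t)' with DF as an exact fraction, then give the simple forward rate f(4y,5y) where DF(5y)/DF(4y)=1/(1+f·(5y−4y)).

step 1 [1y] bond c/1=1/50: DF=(485979/500000 − 1/50·(0))/(1+1/50) = 9529/10000 ≈ 0.952900
step 2 [2y] swap r/1=521/19008: DF=(1 − 521/19008·(0.952900))/(1+521/19008) = 9479/10000 ≈ 0.947900
step 3 [3y] swap r/1=849/28159: DF=(1 − 849/28159·(0.952900+0.947900))/(1+849/28159) = 9151/10000 ≈ 0.915100
step 4 [4y] bond c/1=17/400: DF=(4249217/4000000 − 17/400·(0.952900+0.947900+0.915100))/(1+17/400) = 4521/5000 ≈ 0.904200
step 5 [5y] zero: DF = P = 557/625 ≈ 0.891200

1 1 9529/10000
2 2 9479/10000
3 3 9151/10000
4 4 4521/5000
5 5 557/625
f(4y,5y) = ((4521/5000)/(557/625) − 1)/(1) = 65/4456 ≈ 1.4587%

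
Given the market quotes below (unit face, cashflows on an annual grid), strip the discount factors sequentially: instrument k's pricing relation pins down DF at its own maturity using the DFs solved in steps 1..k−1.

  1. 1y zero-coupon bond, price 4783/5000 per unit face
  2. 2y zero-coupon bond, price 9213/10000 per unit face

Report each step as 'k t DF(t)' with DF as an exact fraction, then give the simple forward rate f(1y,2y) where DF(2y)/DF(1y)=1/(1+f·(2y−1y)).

1 1 4783/5000
2 2 9213/10000
f(1y,2y) = ((4783/5000)/(9213/10000) − 1)/(1) = 353/9213 ≈ 3.8315%

step 1 [1y] zero: DF = P = 4783/5000 ≈ 0.956600
step 2 [2y] zero: DF = P = 9213/10000 ≈ 0.921300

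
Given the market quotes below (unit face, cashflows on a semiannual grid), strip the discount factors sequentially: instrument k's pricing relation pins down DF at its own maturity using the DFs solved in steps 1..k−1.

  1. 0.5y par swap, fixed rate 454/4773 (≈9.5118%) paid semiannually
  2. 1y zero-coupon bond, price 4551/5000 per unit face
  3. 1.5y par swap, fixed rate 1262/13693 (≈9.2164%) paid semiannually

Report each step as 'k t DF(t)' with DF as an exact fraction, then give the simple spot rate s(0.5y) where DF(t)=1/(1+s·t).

1 1/2 4773/5000
2 1 4551/5000
3 3/2 4369/5000
s(0.5y) = (1/(4773/5000) − 1)/(1/2) = 454/4773 ≈ 9.5118%

step 1 [0.5y] swap r/2=227/4773: DF=(1 − 227/4773·(0))/(1+227/4773) = 4773/5000 ≈ 0.954600
step 2 [1y] zero: DF = P = 4551/5000 ≈ 0.910200
step 3 [1.5y] swap r/2=631/13693: DF=(1 − 631/13693·(0.954600+0.910200))/(1+631/13693) = 4369/5000 ≈ 0.873800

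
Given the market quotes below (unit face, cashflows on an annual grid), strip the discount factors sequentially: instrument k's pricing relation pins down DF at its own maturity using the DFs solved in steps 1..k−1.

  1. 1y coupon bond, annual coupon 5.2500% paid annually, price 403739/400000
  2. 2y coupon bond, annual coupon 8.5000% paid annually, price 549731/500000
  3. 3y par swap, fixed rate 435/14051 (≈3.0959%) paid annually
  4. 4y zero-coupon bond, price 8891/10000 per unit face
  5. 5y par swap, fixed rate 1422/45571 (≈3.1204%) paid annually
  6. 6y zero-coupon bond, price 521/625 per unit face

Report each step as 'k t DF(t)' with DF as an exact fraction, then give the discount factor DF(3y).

step 1 [1y] bond c/1=21/400: DF=(403739/400000 − 21/400·(0))/(1+21/400) = 959/1000 ≈ 0.959000
step 2 [2y] bond c/1=17/200: DF=(549731/500000 − 17/200·(0.959000))/(1+17/200) = 4691/5000 ≈ 0.938200
step 3 [3y] swap r/1=435/14051: DF=(1 − 435/14051·(0.959000+0.938200))/(1+435/14051) = 913/1000 ≈ 0.913000
step 4 [4y] zero: DF = P = 8891/10000 ≈ 0.889100
step 5 [5y] swap r/1=1422/45571: DF=(1 − 1422/45571·(0.959000+0.938200+0.913000+0.889100))/(1+1422/45571) = 4289/5000 ≈ 0.857800
step 6 [6y] zero: DF = P = 521/625 ≈ 0.833600

1 1 959/1000
2 2 4691/5000
3 3 913/1000
4 4 8891/10000
5 5 4289/5000
6 6 521/625
DF(3y) = 913/1000 ≈ 0.913000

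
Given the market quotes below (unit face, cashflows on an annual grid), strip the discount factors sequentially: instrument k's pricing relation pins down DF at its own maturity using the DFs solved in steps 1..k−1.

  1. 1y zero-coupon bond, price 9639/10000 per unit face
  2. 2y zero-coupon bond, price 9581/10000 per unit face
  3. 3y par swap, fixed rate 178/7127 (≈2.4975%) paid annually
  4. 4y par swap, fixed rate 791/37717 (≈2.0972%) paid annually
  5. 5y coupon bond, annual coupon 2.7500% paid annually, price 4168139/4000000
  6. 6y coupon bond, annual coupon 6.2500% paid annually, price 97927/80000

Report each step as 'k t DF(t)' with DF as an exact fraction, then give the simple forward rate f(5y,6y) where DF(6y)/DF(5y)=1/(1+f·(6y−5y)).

step 1 [1y] zero: DF = P = 9639/10000 ≈ 0.963900
step 2 [2y] zero: DF = P = 9581/10000 ≈ 0.958100
step 3 [3y] swap r/1=178/7127: DF=(1 − 178/7127·(0.963900+0.958100))/(1+178/7127) = 1161/1250 ≈ 0.928800
step 4 [4y] swap r/1=791/37717: DF=(1 − 791/37717·(0.963900+0.958100+0.928800))/(1+791/37717) = 9209/10000 ≈ 0.920900
step 5 [5y] bond c/1=11/400: DF=(4168139/4000000 − 11/400·(0.963900+0.958100+0.928800+0.920900))/(1+11/400) = 2283/2500 ≈ 0.913200
step 6 [6y] bond c/1=1/16: DF=(97927/80000 − 1/16·(0.963900+0.958100+0.928800+0.920900+0.913200))/(1+1/16) = 1753/2000 ≈ 0.876500

1 1 9639/10000
2 2 9581/10000
3 3 1161/1250
4 4 9209/10000
5 5 2283/2500
6 6 1753/2000
f(5y,6y) = ((2283/2500)/(1753/2000) − 1)/(1) = 367/8765 ≈ 4.1871%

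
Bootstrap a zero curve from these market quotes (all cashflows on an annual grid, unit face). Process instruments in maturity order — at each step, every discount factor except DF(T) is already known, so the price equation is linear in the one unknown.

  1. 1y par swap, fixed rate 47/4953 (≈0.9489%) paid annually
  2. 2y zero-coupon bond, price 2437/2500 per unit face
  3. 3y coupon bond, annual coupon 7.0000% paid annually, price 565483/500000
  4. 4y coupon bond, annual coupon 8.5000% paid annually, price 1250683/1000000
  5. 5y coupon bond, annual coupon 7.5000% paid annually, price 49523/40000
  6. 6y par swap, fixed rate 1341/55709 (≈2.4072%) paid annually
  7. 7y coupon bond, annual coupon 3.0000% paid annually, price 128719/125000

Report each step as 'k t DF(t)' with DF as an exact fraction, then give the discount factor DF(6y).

1 1 4953/5000
2 2 2437/2500
3 3 2321/2500
4 4 463/500
5 5 2213/2500
6 6 8659/10000
7 7 67/80
DF(6y) = 8659/10000 ≈ 0.865900

step 1 [1y] swap r/1=47/4953: DF=(1 − 47/4953·(0))/(1+47/4953) = 4953/5000 ≈ 0.990600
step 2 [2y] zero: DF = P = 2437/2500 ≈ 0.974800
step 3 [3y] bond c/1=7/100: DF=(565483/500000 − 7/100·(0.990600+0.974800))/(1+7/100) = 2321/2500 ≈ 0.928400
step 4 [4y] bond c/1=17/200: DF=(1250683/1000000 − 17/200·(0.990600+0.974800+0.928400))/(1+17/200) = 463/500 ≈ 0.926000
step 5 [5y] bond c/1=3/40: DF=(49523/40000 − 3/40·(0.990600+0.974800+0.928400+0.926000))/(1+3/40) = 2213/2500 ≈ 0.885200
step 6 [6y] swap r/1=1341/55709: DF=(1 − 1341/55709·(0.990600+0.974800+0.928400+0.926000+0.885200))/(1+1341/55709) = 8659/10000 ≈ 0.865900
step 7 [7y] bond c/1=3/100: DF=(128719/125000 − 3/100·(0.990600+0.974800+0.928400+0.926000+0.885200+0.865900))/(1+3/100) = 67/80 ≈ 0.837500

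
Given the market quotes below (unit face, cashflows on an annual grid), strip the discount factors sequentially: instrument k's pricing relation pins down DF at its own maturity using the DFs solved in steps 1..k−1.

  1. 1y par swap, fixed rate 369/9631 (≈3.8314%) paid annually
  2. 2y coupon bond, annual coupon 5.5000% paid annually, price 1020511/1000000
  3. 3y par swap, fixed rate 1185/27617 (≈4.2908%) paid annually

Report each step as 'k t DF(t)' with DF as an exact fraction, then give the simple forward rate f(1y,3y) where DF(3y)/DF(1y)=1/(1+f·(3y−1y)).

step 1 [1y] swap r/1=369/9631: DF=(1 − 369/9631·(0))/(1+369/9631) = 9631/10000 ≈ 0.963100
step 2 [2y] bond c/1=11/200: DF=(1020511/1000000 − 11/200·(0.963100))/(1+11/200) = 9171/10000 ≈ 0.917100
step 3 [3y] swap r/1=1185/27617: DF=(1 − 1185/27617·(0.963100+0.917100))/(1+1185/27617) = 1763/2000 ≈ 0.881500

1 1 9631/10000
2 2 9171/10000
3 3 1763/2000
f(1y,3y) = ((9631/10000)/(1763/2000) − 1)/(2) = 408/8815 ≈ 4.6285%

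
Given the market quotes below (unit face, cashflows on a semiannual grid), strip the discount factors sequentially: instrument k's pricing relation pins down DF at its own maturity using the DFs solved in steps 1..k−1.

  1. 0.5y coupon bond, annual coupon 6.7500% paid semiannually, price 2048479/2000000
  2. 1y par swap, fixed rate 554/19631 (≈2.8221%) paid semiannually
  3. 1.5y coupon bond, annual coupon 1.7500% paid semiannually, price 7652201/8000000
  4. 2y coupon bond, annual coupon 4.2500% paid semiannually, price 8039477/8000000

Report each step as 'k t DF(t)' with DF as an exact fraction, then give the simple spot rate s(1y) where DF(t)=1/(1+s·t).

step 1 [0.5y] bond c/2=27/800: DF=(2048479/2000000 − 27/800·(0))/(1+27/800) = 2477/2500 ≈ 0.990800
step 2 [1y] swap r/2=277/19631: DF=(1 − 277/19631·(0.990800))/(1+277/19631) = 9723/10000 ≈ 0.972300
step 3 [1.5y] bond c/2=7/800: DF=(7652201/8000000 − 7/800·(0.990800+0.972300))/(1+7/800) = 582/625 ≈ 0.931200
step 4 [2y] bond c/2=17/800: DF=(8039477/8000000 − 17/800·(0.990800+0.972300+0.931200))/(1+17/800) = 4619/5000 ≈ 0.923800

1 1/2 2477/2500
2 1 9723/10000
3 3/2 582/625
4 2 4619/5000
s(1y) = (1/(9723/10000) − 1)/(1) = 277/9723 ≈ 2.8489%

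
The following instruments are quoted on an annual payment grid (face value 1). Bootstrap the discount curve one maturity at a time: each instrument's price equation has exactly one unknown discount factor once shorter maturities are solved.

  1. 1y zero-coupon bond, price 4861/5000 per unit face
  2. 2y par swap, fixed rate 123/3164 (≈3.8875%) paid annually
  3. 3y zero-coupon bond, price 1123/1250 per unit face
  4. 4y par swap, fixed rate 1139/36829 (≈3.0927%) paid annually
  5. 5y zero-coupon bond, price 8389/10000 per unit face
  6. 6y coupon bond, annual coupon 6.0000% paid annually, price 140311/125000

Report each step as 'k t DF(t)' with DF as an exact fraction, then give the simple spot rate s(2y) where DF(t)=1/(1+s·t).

step 1 [1y] zero: DF = P = 4861/5000 ≈ 0.972200
step 2 [2y] swap r/1=123/3164: DF=(1 − 123/3164·(0.972200))/(1+123/3164) = 4631/5000 ≈ 0.926200
step 3 [3y] zero: DF = P = 1123/1250 ≈ 0.898400
step 4 [4y] swap r/1=1139/36829: DF=(1 − 1139/36829·(0.972200+0.926200+0.898400))/(1+1139/36829) = 8861/10000 ≈ 0.886100
step 5 [5y] zero: DF = P = 8389/10000 ≈ 0.838900
step 6 [6y] bond c/1=3/50: DF=(140311/125000 − 3/50·(0.972200+0.926200+0.898400+0.886100+0.838900))/(1+3/50) = 803/1000 ≈ 0.803000

1 1 4861/5000
2 2 4631/5000
3 3 1123/1250
4 4 8861/10000
5 5 8389/10000
6 6 803/1000
s(2y) = (1/(4631/5000) − 1)/(2) = 369/9262 ≈ 3.9840%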